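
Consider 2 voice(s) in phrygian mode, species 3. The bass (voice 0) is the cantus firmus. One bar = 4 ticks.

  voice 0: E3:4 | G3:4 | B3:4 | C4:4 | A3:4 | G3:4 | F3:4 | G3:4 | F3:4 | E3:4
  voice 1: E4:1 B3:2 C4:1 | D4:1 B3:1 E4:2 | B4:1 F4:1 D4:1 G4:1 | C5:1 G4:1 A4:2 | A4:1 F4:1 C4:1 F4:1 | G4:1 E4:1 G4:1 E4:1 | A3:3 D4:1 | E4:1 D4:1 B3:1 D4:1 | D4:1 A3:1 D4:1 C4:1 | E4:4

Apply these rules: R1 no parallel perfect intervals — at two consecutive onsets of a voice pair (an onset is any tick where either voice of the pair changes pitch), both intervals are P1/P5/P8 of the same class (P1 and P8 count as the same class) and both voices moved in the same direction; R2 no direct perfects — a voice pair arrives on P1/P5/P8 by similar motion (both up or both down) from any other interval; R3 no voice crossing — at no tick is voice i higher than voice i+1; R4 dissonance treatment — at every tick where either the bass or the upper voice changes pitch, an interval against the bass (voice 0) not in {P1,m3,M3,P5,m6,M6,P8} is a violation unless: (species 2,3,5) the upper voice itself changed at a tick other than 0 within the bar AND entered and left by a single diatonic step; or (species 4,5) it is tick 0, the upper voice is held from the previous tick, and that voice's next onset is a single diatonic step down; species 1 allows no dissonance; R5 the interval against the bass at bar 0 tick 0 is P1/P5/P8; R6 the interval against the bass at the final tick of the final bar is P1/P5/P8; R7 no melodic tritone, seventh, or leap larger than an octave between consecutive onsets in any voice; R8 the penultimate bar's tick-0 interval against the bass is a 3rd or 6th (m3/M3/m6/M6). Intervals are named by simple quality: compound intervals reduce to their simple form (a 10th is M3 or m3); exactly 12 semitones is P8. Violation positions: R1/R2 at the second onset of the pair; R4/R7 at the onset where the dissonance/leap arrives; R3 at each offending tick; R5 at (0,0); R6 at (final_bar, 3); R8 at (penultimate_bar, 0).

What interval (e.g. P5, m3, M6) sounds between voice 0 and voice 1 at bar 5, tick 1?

voice 0=G3 voice 1=E4 -> M6

M6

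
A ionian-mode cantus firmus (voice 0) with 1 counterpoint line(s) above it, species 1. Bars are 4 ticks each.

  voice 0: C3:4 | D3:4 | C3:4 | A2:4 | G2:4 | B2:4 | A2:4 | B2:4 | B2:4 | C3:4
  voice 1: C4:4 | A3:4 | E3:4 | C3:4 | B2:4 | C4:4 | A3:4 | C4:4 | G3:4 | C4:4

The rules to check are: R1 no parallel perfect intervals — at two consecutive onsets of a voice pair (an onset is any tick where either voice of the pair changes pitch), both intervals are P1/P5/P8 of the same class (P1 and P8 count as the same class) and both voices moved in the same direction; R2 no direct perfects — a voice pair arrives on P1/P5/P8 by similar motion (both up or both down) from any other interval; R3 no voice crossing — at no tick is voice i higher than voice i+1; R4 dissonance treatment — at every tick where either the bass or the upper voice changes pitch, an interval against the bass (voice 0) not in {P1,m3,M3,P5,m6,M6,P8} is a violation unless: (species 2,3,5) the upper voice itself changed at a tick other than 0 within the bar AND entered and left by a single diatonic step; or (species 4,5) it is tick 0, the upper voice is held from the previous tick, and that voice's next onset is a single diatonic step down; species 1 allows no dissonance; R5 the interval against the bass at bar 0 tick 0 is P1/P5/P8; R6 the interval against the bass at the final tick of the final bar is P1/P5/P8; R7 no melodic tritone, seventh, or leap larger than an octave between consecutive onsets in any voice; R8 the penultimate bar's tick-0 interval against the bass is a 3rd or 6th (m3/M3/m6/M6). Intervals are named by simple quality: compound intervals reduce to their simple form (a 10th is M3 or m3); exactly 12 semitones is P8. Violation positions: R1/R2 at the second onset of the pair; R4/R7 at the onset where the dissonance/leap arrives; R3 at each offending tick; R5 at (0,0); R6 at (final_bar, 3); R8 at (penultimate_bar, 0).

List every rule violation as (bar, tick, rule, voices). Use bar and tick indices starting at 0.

(5, 0, R4, (0, 1))
(5, 0, R7, (1,))
(6, 0, R2, (0, 1))
(7, 0, R4, (0, 1))
(9, 0, R2, (0, 1))

bar 0: v0=C3 v1=C4 downbeat P8
bar 1: v0=D3 v1=A3 downbeat P5
bar 2: v0=C3 v1=E3 downbeat M3
bar 3: v0=A2 v1=C3 downbeat m3
bar 4: v0=G2 v1=B2 downbeat M3
bar 5: v0=B2 v1=C4 downbeat m2
bar 6: v0=A2 v1=A3 downbeat P8
bar 7: v0=B2 v1=C4 downbeat m2
bar 8: v0=B2 v1=G3 downbeat m6
bar 9: v0=C3 v1=C4 downbeat P8
  -> R4 @ bar 5 tick 0 v(0, 1): B2/C4 m2 untreated
  -> R7 @ bar 5 tick 0 v(1,): B2->C4 leap 13st
  -> R2 @ bar 6 tick 0 v(0, 1): B2/C4 m2 -> A2/A3 P8 similar
  -> R4 @ bar 7 tick 0 v(0, 1): B2/C4 m2 untreated
  -> R2 @ bar 9 tick 0 v(0, 1): B2/G3 m6 -> C3/C4 P8 similar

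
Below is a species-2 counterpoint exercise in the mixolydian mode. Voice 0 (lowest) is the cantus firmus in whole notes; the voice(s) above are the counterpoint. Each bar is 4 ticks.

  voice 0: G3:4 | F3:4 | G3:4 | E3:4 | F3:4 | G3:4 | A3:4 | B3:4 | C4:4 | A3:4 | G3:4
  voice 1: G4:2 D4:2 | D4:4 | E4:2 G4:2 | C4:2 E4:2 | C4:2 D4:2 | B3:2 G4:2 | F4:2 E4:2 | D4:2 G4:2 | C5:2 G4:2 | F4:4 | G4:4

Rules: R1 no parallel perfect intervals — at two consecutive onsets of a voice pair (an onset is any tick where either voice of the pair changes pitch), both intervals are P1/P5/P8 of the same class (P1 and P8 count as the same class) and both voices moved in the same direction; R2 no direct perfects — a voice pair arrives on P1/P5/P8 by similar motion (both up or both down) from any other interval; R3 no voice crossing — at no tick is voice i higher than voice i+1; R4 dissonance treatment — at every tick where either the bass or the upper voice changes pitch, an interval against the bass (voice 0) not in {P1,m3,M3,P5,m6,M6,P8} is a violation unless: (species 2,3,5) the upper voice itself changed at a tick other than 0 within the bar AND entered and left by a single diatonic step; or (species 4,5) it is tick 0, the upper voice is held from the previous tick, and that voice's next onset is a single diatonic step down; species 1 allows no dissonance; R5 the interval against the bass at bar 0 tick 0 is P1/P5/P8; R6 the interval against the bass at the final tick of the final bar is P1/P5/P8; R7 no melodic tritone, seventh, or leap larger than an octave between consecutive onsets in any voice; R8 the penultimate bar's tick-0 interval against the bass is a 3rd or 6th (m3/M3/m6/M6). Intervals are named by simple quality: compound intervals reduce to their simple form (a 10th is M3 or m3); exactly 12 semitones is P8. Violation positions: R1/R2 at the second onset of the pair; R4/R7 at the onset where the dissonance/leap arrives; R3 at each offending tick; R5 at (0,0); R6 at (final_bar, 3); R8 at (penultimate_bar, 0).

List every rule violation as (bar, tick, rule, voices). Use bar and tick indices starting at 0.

(8, 0, R2, (0, 1))

bar 0: v0=G3 v1=G4 downbeat P8
bar 1: v0=F3 v1=D4 downbeat M6
bar 2: v0=G3 v1=E4 downbeat M6
bar 3: v0=E3 v1=C4 downbeat m6
bar 4: v0=F3 v1=C4 downbeat P5
bar 5: v0=G3 v1=B3 downbeat M3
bar 6: v0=A3 v1=F4 downbeat m6
bar 7: v0=B3 v1=D4 downbeat m3
bar 8: v0=C4 v1=C5 downbeat P8
bar 9: v0=A3 v1=F4 downbeat m6
bar 10: v0=G3 v1=G4 downbeat P8
  -> R2 @ bar 8 tick 0 v(0, 1): B3/G4 m6 -> C4/C5 P8 similar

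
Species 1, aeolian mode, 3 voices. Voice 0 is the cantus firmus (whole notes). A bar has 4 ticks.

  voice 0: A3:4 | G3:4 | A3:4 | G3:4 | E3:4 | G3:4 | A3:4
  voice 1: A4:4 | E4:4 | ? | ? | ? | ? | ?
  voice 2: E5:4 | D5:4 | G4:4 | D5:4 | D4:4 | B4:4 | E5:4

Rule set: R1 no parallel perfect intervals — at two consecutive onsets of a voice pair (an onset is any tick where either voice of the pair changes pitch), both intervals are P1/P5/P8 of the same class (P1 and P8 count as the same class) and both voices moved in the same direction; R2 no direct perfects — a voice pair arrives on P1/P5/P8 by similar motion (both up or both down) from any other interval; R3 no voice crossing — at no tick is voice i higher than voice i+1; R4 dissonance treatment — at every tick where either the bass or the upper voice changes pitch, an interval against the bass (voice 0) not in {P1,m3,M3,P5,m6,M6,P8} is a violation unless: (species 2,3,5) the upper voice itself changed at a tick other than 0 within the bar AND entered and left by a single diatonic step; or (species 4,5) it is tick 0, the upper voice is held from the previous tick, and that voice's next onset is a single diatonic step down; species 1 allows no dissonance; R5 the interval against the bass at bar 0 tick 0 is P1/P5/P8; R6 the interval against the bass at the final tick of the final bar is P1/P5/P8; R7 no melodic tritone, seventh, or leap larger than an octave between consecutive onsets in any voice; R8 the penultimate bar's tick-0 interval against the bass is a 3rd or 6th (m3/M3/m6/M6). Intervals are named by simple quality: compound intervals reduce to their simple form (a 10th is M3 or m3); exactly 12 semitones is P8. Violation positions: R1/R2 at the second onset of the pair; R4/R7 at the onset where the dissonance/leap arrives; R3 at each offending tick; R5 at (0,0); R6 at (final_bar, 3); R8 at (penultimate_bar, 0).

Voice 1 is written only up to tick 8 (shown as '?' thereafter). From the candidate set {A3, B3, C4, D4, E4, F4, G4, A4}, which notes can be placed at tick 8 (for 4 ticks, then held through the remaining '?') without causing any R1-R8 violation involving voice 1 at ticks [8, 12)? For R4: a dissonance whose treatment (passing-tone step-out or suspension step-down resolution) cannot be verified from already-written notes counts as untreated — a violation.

A3: legal
B3: violates R4
C4: violates R2
D4: violates R4
E4: legal
F4: legal
G4: violates R4
A4: violates R2,R3

{A3, E4, F4}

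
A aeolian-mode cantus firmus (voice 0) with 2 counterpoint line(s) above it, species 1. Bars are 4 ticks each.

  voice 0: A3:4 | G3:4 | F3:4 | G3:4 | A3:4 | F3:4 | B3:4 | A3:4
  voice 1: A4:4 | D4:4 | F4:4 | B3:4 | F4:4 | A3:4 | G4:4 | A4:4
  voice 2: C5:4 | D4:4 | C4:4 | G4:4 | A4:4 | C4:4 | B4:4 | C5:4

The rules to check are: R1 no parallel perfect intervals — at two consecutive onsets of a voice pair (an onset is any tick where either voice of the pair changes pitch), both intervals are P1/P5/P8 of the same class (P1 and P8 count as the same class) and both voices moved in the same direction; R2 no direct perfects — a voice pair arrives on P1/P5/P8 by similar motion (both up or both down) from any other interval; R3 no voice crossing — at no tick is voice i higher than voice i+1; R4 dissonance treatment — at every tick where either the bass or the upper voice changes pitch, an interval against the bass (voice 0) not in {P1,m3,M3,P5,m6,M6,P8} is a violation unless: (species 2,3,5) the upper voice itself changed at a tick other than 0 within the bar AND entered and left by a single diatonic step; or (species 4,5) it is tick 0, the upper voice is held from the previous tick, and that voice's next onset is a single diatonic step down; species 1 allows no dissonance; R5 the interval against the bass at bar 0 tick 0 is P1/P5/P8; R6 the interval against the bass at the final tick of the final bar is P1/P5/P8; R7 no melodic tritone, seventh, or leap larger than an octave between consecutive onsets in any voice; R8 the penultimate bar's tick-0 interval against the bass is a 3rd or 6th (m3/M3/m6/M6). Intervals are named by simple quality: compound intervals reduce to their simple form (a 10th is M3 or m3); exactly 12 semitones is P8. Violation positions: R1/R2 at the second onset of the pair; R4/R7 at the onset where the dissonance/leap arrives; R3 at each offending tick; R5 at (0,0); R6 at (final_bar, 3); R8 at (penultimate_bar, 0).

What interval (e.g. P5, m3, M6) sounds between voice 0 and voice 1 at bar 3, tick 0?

voice 0=G3 voice 1=B3 -> M3

M3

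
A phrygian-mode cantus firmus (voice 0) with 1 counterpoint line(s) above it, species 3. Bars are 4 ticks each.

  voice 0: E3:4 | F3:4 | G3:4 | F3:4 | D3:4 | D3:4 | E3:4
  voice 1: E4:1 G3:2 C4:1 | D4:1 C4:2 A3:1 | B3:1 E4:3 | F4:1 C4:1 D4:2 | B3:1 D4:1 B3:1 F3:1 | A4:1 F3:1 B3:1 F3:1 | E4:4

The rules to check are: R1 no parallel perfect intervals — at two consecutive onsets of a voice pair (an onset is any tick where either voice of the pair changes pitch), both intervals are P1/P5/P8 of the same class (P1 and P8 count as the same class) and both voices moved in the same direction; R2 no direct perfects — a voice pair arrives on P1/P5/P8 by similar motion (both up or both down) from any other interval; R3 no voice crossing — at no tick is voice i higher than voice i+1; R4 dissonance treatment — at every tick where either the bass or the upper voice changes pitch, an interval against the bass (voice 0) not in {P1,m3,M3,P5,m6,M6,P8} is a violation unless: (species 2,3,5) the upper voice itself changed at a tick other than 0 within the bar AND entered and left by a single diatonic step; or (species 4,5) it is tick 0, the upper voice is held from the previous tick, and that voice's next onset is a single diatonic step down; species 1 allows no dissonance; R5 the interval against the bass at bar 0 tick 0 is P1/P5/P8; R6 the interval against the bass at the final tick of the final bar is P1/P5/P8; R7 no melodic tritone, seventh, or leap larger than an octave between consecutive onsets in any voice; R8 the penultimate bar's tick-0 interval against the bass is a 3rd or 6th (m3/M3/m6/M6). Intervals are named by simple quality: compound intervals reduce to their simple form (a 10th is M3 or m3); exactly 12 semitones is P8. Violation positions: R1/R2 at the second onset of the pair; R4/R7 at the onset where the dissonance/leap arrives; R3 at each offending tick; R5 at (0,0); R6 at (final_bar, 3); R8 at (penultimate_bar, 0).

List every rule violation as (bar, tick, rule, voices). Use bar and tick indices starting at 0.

(4, 3, R7, (1,))
(5, 0, R7, (1,))
(5, 0, R8, (0, 1))
(5, 1, R7, (1,))
(5, 2, R7, (1,))
(5, 3, R7, (1,))
(6, 0, R2, (0, 1))
(6, 0, R7, (1,))

bar 0: v0=E3 v1=E4 downbeat P8
bar 1: v0=F3 v1=D4 downbeat M6
bar 2: v0=G3 v1=B3 downbeat M3
bar 3: v0=F3 v1=F4 downbeat P8
bar 4: v0=D3 v1=B3 downbeat M6
bar 5: v0=D3 v1=A4 downbeat P5
bar 6: v0=E3 v1=E4 downbeat P8
  -> R7 @ bar 4 tick 3 v(1,): B3->F3 leap 6st
  -> R7 @ bar 5 tick 0 v(1,): F3->A4 leap 16st
  -> R8 @ bar 5 tick 0 v(0, 1): penult P5 not 3rd/6th
  -> R7 @ bar 5 tick 1 v(1,): A4->F3 leap 16st
  -> R7 @ bar 5 tick 2 v(1,): F3->B3 leap 6st
  -> R7 @ bar 5 tick 3 v(1,): B3->F3 leap 6st
  -> R2 @ bar 6 tick 0 v(0, 1): D3/F3 m3 -> E3/E4 P8 similar
  -> R7 @ bar 6 tick 0 v(1,): F3->E4 leap 11st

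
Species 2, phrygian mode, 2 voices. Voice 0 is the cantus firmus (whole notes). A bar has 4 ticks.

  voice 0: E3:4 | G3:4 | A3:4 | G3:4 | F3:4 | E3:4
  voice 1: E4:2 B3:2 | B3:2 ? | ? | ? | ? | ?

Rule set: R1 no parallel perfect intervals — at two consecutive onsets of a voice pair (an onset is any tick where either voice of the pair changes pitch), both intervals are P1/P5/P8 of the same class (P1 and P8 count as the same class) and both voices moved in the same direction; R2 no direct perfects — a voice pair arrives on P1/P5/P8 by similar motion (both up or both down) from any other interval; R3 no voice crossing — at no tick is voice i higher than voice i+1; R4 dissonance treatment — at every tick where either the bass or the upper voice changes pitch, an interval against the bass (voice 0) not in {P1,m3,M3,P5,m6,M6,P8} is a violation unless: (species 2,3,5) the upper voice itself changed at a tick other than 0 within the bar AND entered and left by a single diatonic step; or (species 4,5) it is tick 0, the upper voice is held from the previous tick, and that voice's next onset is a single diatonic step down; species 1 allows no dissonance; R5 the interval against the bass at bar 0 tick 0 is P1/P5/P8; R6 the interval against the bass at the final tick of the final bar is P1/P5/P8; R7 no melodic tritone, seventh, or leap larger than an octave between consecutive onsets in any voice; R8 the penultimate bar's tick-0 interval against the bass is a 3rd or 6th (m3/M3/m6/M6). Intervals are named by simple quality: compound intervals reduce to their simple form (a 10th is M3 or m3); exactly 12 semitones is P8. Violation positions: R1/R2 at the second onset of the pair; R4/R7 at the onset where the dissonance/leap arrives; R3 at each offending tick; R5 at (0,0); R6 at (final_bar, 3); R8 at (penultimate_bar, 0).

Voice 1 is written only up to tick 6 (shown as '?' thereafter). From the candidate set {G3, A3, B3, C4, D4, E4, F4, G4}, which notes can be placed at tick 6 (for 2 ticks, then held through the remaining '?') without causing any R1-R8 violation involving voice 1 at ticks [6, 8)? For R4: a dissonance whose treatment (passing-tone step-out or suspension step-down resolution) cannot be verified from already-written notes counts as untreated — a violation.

{B3, D4, E4, G3, G4}

G3: legal
A3: violates R4
B3: legal
C4: violates R4
D4: legal
E4: legal
F4: violates R4,R7
G4: legal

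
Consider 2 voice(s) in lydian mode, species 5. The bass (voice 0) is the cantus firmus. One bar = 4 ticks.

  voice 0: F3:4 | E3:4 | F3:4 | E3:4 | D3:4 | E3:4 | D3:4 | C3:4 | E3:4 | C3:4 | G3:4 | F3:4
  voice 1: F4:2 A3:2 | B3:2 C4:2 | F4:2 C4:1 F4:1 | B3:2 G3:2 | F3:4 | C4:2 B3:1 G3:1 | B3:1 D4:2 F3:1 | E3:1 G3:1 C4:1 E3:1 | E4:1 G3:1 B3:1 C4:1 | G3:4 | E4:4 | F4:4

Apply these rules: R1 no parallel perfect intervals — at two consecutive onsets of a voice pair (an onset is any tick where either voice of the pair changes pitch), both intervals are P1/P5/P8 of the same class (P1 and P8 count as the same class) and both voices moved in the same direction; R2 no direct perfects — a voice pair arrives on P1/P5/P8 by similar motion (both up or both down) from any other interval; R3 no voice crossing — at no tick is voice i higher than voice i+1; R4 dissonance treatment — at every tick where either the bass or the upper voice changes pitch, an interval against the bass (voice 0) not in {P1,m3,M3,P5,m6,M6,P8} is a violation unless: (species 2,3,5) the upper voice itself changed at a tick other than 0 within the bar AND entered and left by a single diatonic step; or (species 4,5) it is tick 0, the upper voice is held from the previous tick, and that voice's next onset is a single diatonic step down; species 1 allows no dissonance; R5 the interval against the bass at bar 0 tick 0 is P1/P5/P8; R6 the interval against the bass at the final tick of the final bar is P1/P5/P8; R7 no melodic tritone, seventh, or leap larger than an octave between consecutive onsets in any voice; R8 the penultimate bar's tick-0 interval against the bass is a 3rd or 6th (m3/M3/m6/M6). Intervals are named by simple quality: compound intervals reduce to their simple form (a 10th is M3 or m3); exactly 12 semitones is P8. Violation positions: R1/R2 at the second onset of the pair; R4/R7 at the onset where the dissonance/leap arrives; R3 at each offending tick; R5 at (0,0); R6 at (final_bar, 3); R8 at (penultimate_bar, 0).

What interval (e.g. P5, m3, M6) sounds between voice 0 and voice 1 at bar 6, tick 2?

voice 0=D3 voice 1=D4 -> P8

P8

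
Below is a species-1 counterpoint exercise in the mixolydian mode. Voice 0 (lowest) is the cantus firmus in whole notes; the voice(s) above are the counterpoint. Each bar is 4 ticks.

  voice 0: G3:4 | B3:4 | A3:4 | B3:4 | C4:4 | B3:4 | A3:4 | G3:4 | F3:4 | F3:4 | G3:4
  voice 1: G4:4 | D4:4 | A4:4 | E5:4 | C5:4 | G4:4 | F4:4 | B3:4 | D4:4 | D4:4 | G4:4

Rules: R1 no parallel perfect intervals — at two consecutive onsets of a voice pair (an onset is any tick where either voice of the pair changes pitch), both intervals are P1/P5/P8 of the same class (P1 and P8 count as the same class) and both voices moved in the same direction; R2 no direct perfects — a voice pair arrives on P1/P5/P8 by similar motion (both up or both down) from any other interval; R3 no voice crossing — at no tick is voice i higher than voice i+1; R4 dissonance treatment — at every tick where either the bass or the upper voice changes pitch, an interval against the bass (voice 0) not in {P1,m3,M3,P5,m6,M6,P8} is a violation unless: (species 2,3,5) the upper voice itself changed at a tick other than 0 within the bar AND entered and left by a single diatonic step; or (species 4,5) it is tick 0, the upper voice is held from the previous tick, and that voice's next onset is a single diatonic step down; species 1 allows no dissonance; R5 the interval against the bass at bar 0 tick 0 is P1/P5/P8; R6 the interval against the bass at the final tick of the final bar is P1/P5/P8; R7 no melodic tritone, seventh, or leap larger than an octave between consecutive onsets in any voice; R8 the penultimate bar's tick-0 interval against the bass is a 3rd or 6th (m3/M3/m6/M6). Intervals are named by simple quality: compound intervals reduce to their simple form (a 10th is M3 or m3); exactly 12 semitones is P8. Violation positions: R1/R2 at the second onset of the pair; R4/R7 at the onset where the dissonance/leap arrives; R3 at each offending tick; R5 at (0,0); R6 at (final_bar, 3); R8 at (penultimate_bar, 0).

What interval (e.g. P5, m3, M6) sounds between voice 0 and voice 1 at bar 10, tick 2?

voice 0=G3 voice 1=G4 -> P8

P8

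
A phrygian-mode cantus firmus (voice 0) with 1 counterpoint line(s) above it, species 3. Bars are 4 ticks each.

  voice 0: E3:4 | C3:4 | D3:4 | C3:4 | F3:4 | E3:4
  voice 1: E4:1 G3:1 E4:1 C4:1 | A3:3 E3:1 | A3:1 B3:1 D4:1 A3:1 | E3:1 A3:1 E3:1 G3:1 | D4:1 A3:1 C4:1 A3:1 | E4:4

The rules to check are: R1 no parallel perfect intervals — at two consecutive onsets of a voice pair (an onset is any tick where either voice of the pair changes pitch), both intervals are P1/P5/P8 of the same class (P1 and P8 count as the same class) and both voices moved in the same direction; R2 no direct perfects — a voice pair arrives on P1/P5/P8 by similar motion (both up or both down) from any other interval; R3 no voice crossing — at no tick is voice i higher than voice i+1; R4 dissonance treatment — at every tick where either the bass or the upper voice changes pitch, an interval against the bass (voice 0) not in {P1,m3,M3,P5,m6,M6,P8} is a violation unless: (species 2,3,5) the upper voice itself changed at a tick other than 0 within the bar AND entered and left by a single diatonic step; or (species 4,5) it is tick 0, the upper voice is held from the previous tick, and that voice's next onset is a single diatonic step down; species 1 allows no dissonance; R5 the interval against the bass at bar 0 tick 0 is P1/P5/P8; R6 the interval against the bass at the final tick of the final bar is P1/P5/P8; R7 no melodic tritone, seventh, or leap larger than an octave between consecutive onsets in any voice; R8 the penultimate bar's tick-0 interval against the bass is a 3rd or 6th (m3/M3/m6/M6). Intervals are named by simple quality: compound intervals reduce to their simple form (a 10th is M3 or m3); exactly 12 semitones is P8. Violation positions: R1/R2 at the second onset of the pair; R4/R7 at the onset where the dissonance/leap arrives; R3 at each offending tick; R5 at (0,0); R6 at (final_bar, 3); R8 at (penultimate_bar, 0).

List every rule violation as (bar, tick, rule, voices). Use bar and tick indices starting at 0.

bar 0: v0=E3 v1=E4 downbeat P8
bar 1: v0=C3 v1=A3 downbeat M6
bar 2: v0=D3 v1=A3 downbeat P5
bar 3: v0=C3 v1=E3 downbeat M3
bar 4: v0=F3 v1=D4 downbeat M6
bar 5: v0=E3 v1=E4 downbeat P8
  -> R2 @ bar 2 tick 0 v(0, 1): C3/E3 M3 -> D3/A3 P5 similar

(2, 0, R2, (0, 1))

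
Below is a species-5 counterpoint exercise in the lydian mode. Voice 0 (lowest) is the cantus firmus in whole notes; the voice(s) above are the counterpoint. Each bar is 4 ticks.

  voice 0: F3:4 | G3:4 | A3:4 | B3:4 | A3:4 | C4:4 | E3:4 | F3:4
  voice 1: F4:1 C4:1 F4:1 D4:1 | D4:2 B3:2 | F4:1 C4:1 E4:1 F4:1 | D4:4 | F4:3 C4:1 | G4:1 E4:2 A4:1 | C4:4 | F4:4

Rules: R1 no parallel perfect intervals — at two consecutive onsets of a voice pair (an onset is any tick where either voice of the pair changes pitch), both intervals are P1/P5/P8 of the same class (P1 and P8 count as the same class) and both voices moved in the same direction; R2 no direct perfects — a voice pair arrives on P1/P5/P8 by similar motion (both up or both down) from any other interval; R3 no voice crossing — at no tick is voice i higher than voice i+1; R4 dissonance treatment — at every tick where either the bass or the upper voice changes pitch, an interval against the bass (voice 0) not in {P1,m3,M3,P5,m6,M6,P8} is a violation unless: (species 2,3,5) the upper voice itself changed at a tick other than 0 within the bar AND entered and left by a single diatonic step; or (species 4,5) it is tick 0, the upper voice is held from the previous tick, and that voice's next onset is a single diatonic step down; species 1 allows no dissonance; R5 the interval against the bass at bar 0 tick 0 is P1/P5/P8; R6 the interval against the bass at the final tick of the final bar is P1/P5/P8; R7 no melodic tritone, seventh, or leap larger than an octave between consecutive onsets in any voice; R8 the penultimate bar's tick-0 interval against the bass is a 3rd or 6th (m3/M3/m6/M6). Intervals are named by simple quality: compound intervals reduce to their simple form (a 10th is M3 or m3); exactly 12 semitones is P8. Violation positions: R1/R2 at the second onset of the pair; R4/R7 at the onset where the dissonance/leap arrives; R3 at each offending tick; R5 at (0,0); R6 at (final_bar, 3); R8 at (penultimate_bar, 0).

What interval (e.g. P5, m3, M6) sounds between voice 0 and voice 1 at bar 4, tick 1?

m6

voice 0=A3 voice 1=F4 -> m6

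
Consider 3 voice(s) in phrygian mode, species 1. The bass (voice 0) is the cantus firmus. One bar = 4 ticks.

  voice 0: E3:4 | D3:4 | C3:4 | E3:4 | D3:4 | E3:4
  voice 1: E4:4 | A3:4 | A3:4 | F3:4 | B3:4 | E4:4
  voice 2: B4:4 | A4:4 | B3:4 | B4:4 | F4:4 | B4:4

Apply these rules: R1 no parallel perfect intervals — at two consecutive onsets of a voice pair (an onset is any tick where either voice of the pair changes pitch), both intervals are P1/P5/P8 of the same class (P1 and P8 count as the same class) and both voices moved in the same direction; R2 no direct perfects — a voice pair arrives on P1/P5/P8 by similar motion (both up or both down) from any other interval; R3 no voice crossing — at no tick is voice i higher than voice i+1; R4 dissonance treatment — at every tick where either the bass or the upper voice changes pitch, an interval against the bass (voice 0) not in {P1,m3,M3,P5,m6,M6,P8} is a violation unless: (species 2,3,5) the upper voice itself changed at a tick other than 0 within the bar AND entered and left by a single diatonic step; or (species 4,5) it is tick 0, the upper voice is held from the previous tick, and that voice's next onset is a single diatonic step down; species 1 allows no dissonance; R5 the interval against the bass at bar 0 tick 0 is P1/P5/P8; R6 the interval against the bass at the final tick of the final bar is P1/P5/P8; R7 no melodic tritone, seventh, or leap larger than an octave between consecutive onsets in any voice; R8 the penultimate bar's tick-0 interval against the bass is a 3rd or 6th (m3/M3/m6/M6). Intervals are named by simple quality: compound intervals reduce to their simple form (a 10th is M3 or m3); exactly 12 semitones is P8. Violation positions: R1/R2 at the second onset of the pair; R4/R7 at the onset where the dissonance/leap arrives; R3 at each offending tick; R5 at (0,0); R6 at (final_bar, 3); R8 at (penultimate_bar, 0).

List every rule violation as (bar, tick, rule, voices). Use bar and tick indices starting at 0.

(1, 0, R1, (0, 2))
(1, 0, R2, (0, 1))
(1, 0, R2, (1, 2))
(2, 0, R4, (0, 2))
(2, 0, R7, (2,))
(3, 0, R2, (0, 2))
(3, 0, R4, (0, 1))
(4, 0, R7, (1,))
(4, 0, R7, (2,))
(5, 0, R2, (0, 1))
(5, 0, R2, (0, 2))
(5, 0, R2, (1, 2))
(5, 0, R7, (2,))

bar 0: v0=E3 v1=E4 v2=B4 downbeat P5
bar 1: v0=D3 v1=A3 v2=A4 downbeat P5
bar 2: v0=C3 v1=A3 v2=B3 downbeat M7
bar 3: v0=E3 v1=F3 v2=B4 downbeat P5
bar 4: v0=D3 v1=B3 v2=F4 downbeat m3
bar 5: v0=E3 v1=E4 v2=B4 downbeat P5
  -> R1 @ bar 1 tick 0 v(0, 2): E3/B4 P5 -> D3/A4 P5 similar
  -> R2 @ bar 1 tick 0 v(0, 1): E3/E4 P8 -> D3/A3 P5 similar
  -> R2 @ bar 1 tick 0 v(1, 2): E4/B4 P5 -> A3/A4 P8 similar
  -> R4 @ bar 2 tick 0 v(0, 2): C3/B3 M7 untreated
  -> R7 @ bar 2 tick 0 v(2,): A4->B3 leap 10st
  -> R2 @ bar 3 tick 0 v(0, 2): C3/B3 M7 -> E3/B4 P5 similar
  -> R4 @ bar 3 tick 0 v(0, 1): E3/F3 m2 untreated
  -> R7 @ bar 4 tick 0 v(1,): F3->B3 leap 6st
  -> R7 @ bar 4 tick 0 v(2,): B4->F4 leap 6st
  -> R2 @ bar 5 tick 0 v(0, 1): D3/B3 M6 -> E3/E4 P8 similar
  -> R2 @ bar 5 tick 0 v(0, 2): D3/F4 m3 -> E3/B4 P5 similar
  -> R2 @ bar 5 tick 0 v(1, 2): B3/F4 TT -> E4/B4 P5 similar
  -> R7 @ bar 5 tick 0 v(2,): F4->B4 leap 6st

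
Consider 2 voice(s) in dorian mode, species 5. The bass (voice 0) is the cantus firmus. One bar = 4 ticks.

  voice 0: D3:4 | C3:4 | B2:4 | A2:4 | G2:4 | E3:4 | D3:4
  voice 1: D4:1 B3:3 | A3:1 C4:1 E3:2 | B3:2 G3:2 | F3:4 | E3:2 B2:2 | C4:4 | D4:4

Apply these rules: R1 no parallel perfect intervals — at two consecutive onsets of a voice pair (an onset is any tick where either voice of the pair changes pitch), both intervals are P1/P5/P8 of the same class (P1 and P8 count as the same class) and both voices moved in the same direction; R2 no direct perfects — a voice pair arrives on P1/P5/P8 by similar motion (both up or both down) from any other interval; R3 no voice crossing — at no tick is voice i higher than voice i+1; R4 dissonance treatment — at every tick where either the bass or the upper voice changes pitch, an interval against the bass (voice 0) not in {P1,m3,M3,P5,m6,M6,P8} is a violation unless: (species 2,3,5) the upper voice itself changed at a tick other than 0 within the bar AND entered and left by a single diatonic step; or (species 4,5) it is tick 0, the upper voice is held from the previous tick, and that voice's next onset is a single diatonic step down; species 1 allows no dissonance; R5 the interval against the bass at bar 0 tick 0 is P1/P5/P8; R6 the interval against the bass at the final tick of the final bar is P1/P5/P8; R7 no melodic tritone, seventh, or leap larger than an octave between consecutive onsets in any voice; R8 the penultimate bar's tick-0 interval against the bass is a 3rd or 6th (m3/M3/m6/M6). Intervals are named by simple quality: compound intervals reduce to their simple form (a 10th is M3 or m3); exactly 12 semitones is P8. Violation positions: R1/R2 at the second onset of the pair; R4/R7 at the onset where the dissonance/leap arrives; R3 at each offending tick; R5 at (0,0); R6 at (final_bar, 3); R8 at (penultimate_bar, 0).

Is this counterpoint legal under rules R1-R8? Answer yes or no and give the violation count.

No (1 violations)

bar 0: v0=D3 v1=D4 (P8)
bar 1: v0=C3 v1=A3 (M6)
bar 2: v0=B2 v1=B3 (P8)
bar 3: v0=A2 v1=F3 (m6)
bar 4: v0=G2 v1=E3 (M6)
bar 5: v0=E3 v1=C4 (m6)
bar 6: v0=D3 v1=D4 (P8)
  R7 @ bar5.0: B2->C4 leap 13st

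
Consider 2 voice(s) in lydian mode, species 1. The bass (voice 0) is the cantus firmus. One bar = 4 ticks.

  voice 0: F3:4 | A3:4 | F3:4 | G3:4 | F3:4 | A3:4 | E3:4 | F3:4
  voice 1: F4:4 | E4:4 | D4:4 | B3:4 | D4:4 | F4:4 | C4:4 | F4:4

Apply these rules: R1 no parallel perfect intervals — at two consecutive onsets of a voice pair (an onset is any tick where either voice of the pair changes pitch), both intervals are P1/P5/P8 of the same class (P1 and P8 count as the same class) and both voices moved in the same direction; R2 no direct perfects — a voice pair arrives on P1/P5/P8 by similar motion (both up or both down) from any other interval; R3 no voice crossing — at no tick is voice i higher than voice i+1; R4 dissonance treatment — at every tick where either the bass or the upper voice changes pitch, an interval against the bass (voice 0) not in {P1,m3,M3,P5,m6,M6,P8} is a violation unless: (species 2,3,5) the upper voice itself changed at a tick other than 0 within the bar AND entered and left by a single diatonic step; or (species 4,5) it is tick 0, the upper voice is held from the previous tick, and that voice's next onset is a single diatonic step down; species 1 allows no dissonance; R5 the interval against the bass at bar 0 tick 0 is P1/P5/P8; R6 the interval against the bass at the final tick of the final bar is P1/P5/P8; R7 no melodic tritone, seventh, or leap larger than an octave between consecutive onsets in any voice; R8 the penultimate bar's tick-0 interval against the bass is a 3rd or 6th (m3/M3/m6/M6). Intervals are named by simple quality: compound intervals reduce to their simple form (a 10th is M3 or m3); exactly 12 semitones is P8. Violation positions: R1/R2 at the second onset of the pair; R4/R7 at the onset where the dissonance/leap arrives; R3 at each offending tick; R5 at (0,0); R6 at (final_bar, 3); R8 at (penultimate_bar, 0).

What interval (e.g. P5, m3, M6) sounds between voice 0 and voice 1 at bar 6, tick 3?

m6

voice 0=E3 voice 1=C4 -> m6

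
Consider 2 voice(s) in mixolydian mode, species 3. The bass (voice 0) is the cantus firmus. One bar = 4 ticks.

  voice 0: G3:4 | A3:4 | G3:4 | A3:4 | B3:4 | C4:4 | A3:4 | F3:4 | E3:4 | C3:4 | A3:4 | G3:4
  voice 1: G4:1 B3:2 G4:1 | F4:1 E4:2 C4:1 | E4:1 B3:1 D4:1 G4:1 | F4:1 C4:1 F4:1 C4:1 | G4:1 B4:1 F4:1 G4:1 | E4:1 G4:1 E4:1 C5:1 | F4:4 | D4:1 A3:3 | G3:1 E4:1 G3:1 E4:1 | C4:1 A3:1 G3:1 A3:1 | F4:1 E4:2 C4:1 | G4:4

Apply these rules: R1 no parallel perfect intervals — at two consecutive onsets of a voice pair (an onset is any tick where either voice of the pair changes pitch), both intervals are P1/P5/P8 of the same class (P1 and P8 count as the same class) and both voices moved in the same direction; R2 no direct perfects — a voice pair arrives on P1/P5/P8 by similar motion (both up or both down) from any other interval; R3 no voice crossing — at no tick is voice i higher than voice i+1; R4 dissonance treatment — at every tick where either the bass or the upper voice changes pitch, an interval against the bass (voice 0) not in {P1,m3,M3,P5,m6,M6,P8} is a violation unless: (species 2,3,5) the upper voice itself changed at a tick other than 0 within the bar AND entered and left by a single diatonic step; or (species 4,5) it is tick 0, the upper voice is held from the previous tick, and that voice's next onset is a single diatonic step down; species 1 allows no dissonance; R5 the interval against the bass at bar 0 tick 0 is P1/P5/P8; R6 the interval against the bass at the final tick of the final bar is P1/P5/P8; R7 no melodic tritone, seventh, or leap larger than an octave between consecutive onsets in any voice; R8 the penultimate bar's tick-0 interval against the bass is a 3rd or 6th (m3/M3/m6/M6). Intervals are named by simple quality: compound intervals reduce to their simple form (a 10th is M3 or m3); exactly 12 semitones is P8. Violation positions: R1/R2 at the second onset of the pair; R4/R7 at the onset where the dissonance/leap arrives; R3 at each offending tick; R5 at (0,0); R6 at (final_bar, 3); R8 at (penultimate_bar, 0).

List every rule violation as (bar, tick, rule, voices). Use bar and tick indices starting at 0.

bar 0: v0=G3 v1=G4 downbeat P8
bar 1: v0=A3 v1=F4 downbeat m6
bar 2: v0=G3 v1=E4 downbeat M6
bar 3: v0=A3 v1=F4 downbeat m6
bar 4: v0=B3 v1=G4 downbeat m6
bar 5: v0=C4 v1=E4 downbeat M3
bar 6: v0=A3 v1=F4 downbeat m6
bar 7: v0=F3 v1=D4 downbeat M6
bar 8: v0=E3 v1=G3 downbeat m3
bar 9: v0=C3 v1=C4 downbeat P8
bar 10: v0=A3 v1=F4 downbeat m6
bar 11: v0=G3 v1=G4 downbeat P8
  -> R4 @ bar 4 tick 2 v(0, 1): B3/F4 TT untreated
  -> R7 @ bar 4 tick 2 v(1,): B4->F4 leap 6st
  -> R1 @ bar 9 tick 0 v(0, 1): E3/E4 P8 -> C3/C4 P8 similar

(4, 2, R4, (0, 1))
(4, 2, R7, (1,))
(9, 0, R1, (0, 1))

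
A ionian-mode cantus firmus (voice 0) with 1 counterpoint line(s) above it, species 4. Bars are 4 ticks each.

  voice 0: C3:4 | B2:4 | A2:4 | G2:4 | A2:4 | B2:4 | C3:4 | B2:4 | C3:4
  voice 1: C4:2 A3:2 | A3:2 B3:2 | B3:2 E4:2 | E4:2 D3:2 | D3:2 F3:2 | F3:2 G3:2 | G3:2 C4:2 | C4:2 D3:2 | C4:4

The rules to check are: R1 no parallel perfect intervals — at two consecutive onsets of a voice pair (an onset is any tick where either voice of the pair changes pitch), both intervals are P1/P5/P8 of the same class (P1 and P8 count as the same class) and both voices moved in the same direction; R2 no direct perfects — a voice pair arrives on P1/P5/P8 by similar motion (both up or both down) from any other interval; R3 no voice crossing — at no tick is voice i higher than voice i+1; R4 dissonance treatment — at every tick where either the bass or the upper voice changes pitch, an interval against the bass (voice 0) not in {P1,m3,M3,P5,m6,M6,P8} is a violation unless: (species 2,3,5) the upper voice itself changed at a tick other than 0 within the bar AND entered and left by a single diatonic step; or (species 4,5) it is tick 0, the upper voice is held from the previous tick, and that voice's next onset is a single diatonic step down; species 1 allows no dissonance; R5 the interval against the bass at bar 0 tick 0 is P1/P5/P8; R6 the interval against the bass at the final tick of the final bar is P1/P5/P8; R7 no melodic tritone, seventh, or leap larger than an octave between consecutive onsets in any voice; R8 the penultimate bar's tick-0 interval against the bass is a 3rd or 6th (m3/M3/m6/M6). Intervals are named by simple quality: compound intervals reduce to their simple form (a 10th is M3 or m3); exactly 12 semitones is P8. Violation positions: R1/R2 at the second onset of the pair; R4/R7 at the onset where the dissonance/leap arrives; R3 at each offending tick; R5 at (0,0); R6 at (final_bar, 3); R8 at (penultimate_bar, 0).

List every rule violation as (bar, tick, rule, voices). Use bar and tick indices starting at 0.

(1, 0, R4, (0, 1))
(2, 0, R4, (0, 1))
(3, 2, R7, (1,))
(4, 0, R4, (0, 1))
(5, 0, R4, (0, 1))
(7, 0, R4, (0, 1))
(7, 0, R8, (0, 1))
(7, 2, R7, (1,))
(8, 0, R2, (0, 1))
(8, 0, R7, (1,))

bar 0: v0=C3 v1=C4 downbeat P8
bar 1: v0=B2 v1=A3 downbeat m7
bar 2: v0=A2 v1=B3 downbeat M2
bar 3: v0=G2 v1=E4 downbeat M6
bar 4: v0=A2 v1=D3 downbeat P4
bar 5: v0=B2 v1=F3 downbeat TT
bar 6: v0=C3 v1=G3 downbeat P5
bar 7: v0=B2 v1=C4 downbeat m2
bar 8: v0=C3 v1=C4 downbeat P8
  -> R4 @ bar 1 tick 0 v(0, 1): B2/A3 m7 untreated
  -> R4 @ bar 2 tick 0 v(0, 1): A2/B3 M2 untreated
  -> R7 @ bar 3 tick 2 v(1,): E4->D3 leap 14st
  -> R4 @ bar 4 tick 0 v(0, 1): A2/D3 P4 untreated
  -> R4 @ bar 5 tick 0 v(0, 1): B2/F3 TT untreated
  -> R4 @ bar 7 tick 0 v(0, 1): B2/C4 m2 untreated
  -> R8 @ bar 7 tick 0 v(0, 1): penult m2 not 3rd/6th
  -> R7 @ bar 7 tick 2 v(1,): C4->D3 leap 10st
  -> R2 @ bar 8 tick 0 v(0, 1): B2/D3 m3 -> C3/C4 P8 similar
  -> R7 @ bar 8 tick 0 v(1,): D3->C4 leap 10st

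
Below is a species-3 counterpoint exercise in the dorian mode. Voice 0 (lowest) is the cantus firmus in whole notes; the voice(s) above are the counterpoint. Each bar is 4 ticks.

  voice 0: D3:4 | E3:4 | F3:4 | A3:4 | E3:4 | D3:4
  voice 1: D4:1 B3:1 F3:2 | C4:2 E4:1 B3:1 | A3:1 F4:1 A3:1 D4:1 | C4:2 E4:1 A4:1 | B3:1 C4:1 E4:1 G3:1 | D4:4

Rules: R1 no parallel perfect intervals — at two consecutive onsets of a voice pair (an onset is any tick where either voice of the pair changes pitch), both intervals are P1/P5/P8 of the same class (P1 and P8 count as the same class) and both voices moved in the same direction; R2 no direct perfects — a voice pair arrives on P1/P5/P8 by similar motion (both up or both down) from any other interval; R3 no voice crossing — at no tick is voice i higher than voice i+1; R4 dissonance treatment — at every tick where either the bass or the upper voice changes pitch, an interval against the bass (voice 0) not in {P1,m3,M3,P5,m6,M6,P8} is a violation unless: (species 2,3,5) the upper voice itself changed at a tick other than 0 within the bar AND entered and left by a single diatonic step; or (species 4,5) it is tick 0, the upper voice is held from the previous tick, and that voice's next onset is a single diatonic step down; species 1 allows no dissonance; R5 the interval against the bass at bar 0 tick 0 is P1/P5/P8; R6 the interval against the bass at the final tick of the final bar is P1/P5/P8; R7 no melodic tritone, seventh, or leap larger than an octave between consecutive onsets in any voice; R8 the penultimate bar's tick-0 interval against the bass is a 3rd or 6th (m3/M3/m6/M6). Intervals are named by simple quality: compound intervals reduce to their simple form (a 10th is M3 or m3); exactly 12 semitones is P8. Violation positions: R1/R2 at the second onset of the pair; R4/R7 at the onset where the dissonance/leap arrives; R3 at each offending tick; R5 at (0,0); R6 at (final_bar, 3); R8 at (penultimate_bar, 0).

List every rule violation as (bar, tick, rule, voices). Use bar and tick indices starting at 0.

bar 0: v0=D3 v1=D4 downbeat P8
bar 1: v0=E3 v1=C4 downbeat m6
bar 2: v0=F3 v1=A3 downbeat M3
bar 3: v0=A3 v1=C4 downbeat m3
bar 4: v0=E3 v1=B3 downbeat P5
bar 5: v0=D3 v1=D4 downbeat P8
  -> R7 @ bar 0 tick 2 v(1,): B3->F3 leap 6st
  -> R2 @ bar 4 tick 0 v(0, 1): A3/A4 P8 -> E3/B3 P5 similar
  -> R7 @ bar 4 tick 0 v(1,): A4->B3 leap 10st
  -> R8 @ bar 4 tick 0 v(0, 1): penult P5 not 3rd/6th

(0, 2, R7, (1,))
(4, 0, R2, (0, 1))
(4, 0, R7, (1,))
(4, 0, R8, (0, 1))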